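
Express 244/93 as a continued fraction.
[2; 1, 1, 1, 1, 1, 11]

Euclidean algorithm steps:
244 = 2 × 93 + 58
93 = 1 × 58 + 35
58 = 1 × 35 + 23
35 = 1 × 23 + 12
23 = 1 × 12 + 11
12 = 1 × 11 + 1
11 = 11 × 1 + 0
Continued fraction: [2; 1, 1, 1, 1, 1, 11]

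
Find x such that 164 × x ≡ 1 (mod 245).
124

gcd(164, 245) = 1, so the inverse exists.
Extended Euclidean algorithm on (245, 164):
245 = 1 × 164 + 81  ⟹  81 = (1)·245 + (-1)·164
164 = 2 × 81 + 2  ⟹  2 = (-2)·245 + (3)·164
81 = 40 × 2 + 1  ⟹  1 = (81)·245 + (-121)·164
So (-121)·164 ≡ 1 (mod 245), i.e. 164^(-1) ≡ -121 ≡ 124 (mod 245).
Check: 164 × 124 = 20336 ≡ 1 (mod 245)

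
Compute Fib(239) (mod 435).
1

Matrix identity: Q^n = [[F_(n+1), F_n], [F_n, F_(n-1)]] with Q = [[1,1],[1,0]].
n = 239 = 11101111₂. Square-and-multiply, entries mod 435:
Q^1 = [[1,1],[1,0]]
Q^3 = (Q^1)²·Q = [[3,2],[2,1]]
Q^7 = (Q^3)²·Q = [[21,13],[13,8]]
Q^14 = (Q^7)² = [[175,377],[377,233]]
Q^29 = (Q^14)²·Q = [[320,59],[59,261]]
Q^59 = (Q^29)²·Q = [[90,176],[176,349]]
Q^119 = (Q^59)²·Q = [[195,361],[361,269]]
Q^239 = (Q^119)²·Q = [[30,1],[1,29]]
F_239 mod 435 = Q^239[0][1] = 1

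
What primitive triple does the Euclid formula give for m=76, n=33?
(4687, 5016, 6865)

Euclid's formula: a = m² - n², b = 2mn, c = m² + n²
m = 76, n = 33
a = 76² - 33² = 5776 - 1089 = 4687
b = 2 × 76 × 33 = 5016
c = 76² + 33² = 5776 + 1089 = 6865
Verification: 4687² + 5016² = 21967969 + 25160256 = 47128225 = 6865² ✓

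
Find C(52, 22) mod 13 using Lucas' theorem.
0

Using Lucas' theorem:
Write n=52 and k=22 in base 13:
n in base 13: [4, 0]
k in base 13: [1, 9]
C(52,22) mod 13 = ∏ C(n_i, k_i) mod 13
Digit binomials (mod 13): C(4,1) = 4; C(0,9) = 0 (k_i > n_i)
Product: 4 × 0 = 0 ≡ 0 (mod 13)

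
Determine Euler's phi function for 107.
106

107 = 107
φ(n) = n × ∏(1 - 1/p) for each prime p dividing n
φ(107) = 107 × (1 - 1/107) = 106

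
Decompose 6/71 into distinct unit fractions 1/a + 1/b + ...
1/12 + 1/852

Greedy algorithm:
6/71: ceiling(71/6) = 12, use 1/12
1/852: ceiling(852/1) = 852, use 1/852
Result: 6/71 = 1/12 + 1/852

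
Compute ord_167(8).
83

167 is prime, so ord(8) divides φ(167) = 166.
Divisors of 166: 1, 2, 83, 166.
Repeated squaring: 8^1 ≡ 8, 8^2 ≡ 64, 8^4 ≡ 88, 8^8 ≡ 62, 8^16 ≡ 3, 8^32 ≡ 9, 8^64 ≡ 81, 8^128 ≡ 48 (mod 167).
Test 8^d mod 167 for each divisor d in increasing order:
8^1 ≡ 8
8^2 ≡ 64
8^83 = 8^64·8^16·8^2·8^1 ≡ 1  ← first divisor giving 1
The order is 83.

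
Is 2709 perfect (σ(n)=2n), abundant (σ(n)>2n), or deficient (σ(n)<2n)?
deficient

Proper divisors of 2709: sum = 1 + 3 + 7 + 9 + 21 + 43 + 63 + 129 + 301 + 387 + 903 = 1867
Since 1867 < 2709, 2709 is deficient.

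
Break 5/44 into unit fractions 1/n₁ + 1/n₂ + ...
1/9 + 1/396

Greedy algorithm:
5/44: ceiling(44/5) = 9, use 1/9
1/396: ceiling(396/1) = 396, use 1/396
Result: 5/44 = 1/9 + 1/396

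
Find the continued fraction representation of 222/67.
[3; 3, 5, 4]

Euclidean algorithm steps:
222 = 3 × 67 + 21
67 = 3 × 21 + 4
21 = 5 × 4 + 1
4 = 4 × 1 + 0
Continued fraction: [3; 3, 5, 4]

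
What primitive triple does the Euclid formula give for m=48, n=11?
(2183, 1056, 2425)

Euclid's formula: a = m² - n², b = 2mn, c = m² + n²
m = 48, n = 11
a = 48² - 11² = 2304 - 121 = 2183
b = 2 × 48 × 11 = 1056
c = 48² + 11² = 2304 + 121 = 2425
Verification: 2183² + 1056² = 4765489 + 1115136 = 5880625 = 2425² ✓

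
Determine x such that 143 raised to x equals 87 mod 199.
179

Baby-step giant-step with step n = ⌈√199⌉ = 15.
Baby steps 143^j mod 199 (j:value) for j=0..14: 0:1, 1:143, 2:151, 3:101, 4:115, 5:127, 6:52, 7:73, 8:91, 9:78, 10:10, 11:37, 12:117, 13:15, 14:155.
Giant-step multiplier: 143^(-15) ≡ 143^(198-15) = 143^183 ≡ 55 (mod 199).
Giant steps γ_i = 87·55^i mod 199: γ_0=87, γ_1=9, γ_2=97, γ_3=161, γ_4=99, γ_5=72, γ_6=179, γ_7=94, γ_8=195, γ_9=178, γ_10=39, γ_11=155 (in table at j=14).
x = i·n + j = 11·15 + 14 = 179.
Check: 143^179 ≡ 87 (mod 199).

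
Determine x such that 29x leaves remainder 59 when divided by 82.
x ≡ 19 (mod 82)

gcd(29, 82) = 1, which divides 59, so solutions exist.
Find 29^(-1) mod 82 by the extended Euclidean algorithm:
82 = 2 × 29 + 24  ⟹  24 = (1)·82 + (-2)·29
29 = 1 × 24 + 5  ⟹  5 = (-1)·82 + (3)·29
24 = 4 × 5 + 4  ⟹  4 = (5)·82 + (-14)·29
5 = 1 × 4 + 1  ⟹  1 = (-6)·82 + (17)·29
So (17)·29 ≡ 1 (mod 82), i.e. 29^(-1) ≡ 17 (mod 82).
x ≡ 17 × 59 = 1003 ≡ 19 (mod 82).
Check: 29 × 19 = 551 ≡ 59 (mod 82).
Unique solution: x ≡ 19 (mod 82)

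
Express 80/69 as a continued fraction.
[1; 6, 3, 1, 2]

Euclidean algorithm steps:
80 = 1 × 69 + 11
69 = 6 × 11 + 3
11 = 3 × 3 + 2
3 = 1 × 2 + 1
2 = 2 × 1 + 0
Continued fraction: [1; 6, 3, 1, 2]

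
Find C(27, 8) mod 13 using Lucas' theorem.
0

Using Lucas' theorem:
Write n=27 and k=8 in base 13:
n in base 13: [2, 1]
k in base 13: [0, 8]
C(27,8) mod 13 = ∏ C(n_i, k_i) mod 13
Digit binomials (mod 13): C(2,0) = 1; C(1,8) = 0 (k_i > n_i)
Product: 1 × 0 = 0 ≡ 0 (mod 13)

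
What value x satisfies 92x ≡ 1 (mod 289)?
22

gcd(92, 289) = 1, so the inverse exists.
Extended Euclidean algorithm on (289, 92):
289 = 3 × 92 + 13  ⟹  13 = (1)·289 + (-3)·92
92 = 7 × 13 + 1  ⟹  1 = (-7)·289 + (22)·92
So (22)·92 ≡ 1 (mod 289), i.e. 92^(-1) ≡ 22 (mod 289).
Check: 92 × 22 = 2024 ≡ 1 (mod 289)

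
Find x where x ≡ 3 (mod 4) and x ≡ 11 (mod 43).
11

Using Chinese Remainder Theorem:
M = 4 × 43 = 172
M1 = 43, M2 = 4
y1 = 43^(-1) mod 4 = 3
y2 = 4^(-1) mod 43 = 11
x = (3×43×3 + 11×4×11) mod 172 = 11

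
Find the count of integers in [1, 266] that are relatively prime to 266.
108

266 = 2 × 7 × 19
φ(n) = n × ∏(1 - 1/p) for each prime p dividing n
φ(266) = 266 × (1 - 1/2) × (1 - 1/7) × (1 - 1/19) = 108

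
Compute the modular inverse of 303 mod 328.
223

gcd(303, 328) = 1, so the inverse exists.
Extended Euclidean algorithm on (328, 303):
328 = 1 × 303 + 25  ⟹  25 = (1)·328 + (-1)·303
303 = 12 × 25 + 3  ⟹  3 = (-12)·328 + (13)·303
25 = 8 × 3 + 1  ⟹  1 = (97)·328 + (-105)·303
So (-105)·303 ≡ 1 (mod 328), i.e. 303^(-1) ≡ -105 ≡ 223 (mod 328).
Check: 303 × 223 = 67569 ≡ 1 (mod 328)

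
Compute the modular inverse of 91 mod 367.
121

gcd(91, 367) = 1, so the inverse exists.
Extended Euclidean algorithm on (367, 91):
367 = 4 × 91 + 3  ⟹  3 = (1)·367 + (-4)·91
91 = 30 × 3 + 1  ⟹  1 = (-30)·367 + (121)·91
So (121)·91 ≡ 1 (mod 367), i.e. 91^(-1) ≡ 121 (mod 367).
Check: 91 × 121 = 11011 ≡ 1 (mod 367)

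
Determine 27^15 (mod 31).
30

Repeated squaring. Binary of 15 = 1111.
27^1 ≡ 27 (mod 31); 27^2 ≡ 16 (mod 31); 27^4 ≡ 8 (mod 31); 27^8 ≡ 2 (mod 31)
27^15 = 27^1 × 27^2 × 27^4 × 27^8 ≡ 30 (mod 31)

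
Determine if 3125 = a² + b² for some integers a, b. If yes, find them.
10² + 55² (a=10, b=55)

Factorization: 3125 = 5^5
By Fermat: n is sum of two squares iff every prime p ≡ 3 (mod 4) appears to even power.
All primes ≡ 3 (mod 4) appear to even power.
Search a = 0, 1, 2, … for 3125 - a² a perfect square: first hit at a = 10: 3125 - 100 = 3025 = 55².
3125 = 10² + 55² = 100 + 3025 ✓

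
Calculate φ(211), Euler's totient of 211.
210

211 = 211
φ(n) = n × ∏(1 - 1/p) for each prime p dividing n
φ(211) = 211 × (1 - 1/211) = 210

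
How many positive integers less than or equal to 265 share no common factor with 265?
208

265 = 5 × 53
φ(n) = n × ∏(1 - 1/p) for each prime p dividing n
φ(265) = 265 × (1 - 1/5) × (1 - 1/53) = 208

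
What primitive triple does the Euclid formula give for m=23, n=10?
(429, 460, 629)

Euclid's formula: a = m² - n², b = 2mn, c = m² + n²
m = 23, n = 10
a = 23² - 10² = 529 - 100 = 429
b = 2 × 23 × 10 = 460
c = 23² + 10² = 529 + 100 = 629
Verification: 429² + 460² = 184041 + 211600 = 395641 = 629² ✓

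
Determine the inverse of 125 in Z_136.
37

gcd(125, 136) = 1, so the inverse exists.
Extended Euclidean algorithm on (136, 125):
136 = 1 × 125 + 11  ⟹  11 = (1)·136 + (-1)·125
125 = 11 × 11 + 4  ⟹  4 = (-11)·136 + (12)·125
11 = 2 × 4 + 3  ⟹  3 = (23)·136 + (-25)·125
4 = 1 × 3 + 1  ⟹  1 = (-34)·136 + (37)·125
So (37)·125 ≡ 1 (mod 136), i.e. 125^(-1) ≡ 37 (mod 136).
Check: 125 × 37 = 4625 ≡ 1 (mod 136)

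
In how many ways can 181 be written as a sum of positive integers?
749474411781

p(n) counts ways to write n as a sum of positive integers (order ignored).
Euler's pentagonal recurrence: p(k) = p(k-1) + p(k-2) - p(k-5) - p(k-7) + p(k-12) + p(k-15) - ... (offsets j(3j∓1)/2, signs ++--, p(0)=1, p(<0)=0).
DP table for k = 0..180: p(0)=1, p(1)=1, p(2)=2, p(3)=3, p(4)=5, p(5)=7, p(6)=11, p(7)=15, p(8)=22, p(9)=30, p(10)=42, p(11)=56, p(12)=77, p(13)=101, p(14)=135, p(15)=176, p(16)=231, p(17)=297, p(18)=385, p(19)=490, p(20)=627, p(21)=792, p(22)=1002, p(23)=1255, p(24)=1575, p(25)=1958, p(26)=2436, p(27)=3010, p(28)=3718, p(29)=4565, p(30)=5604, p(31)=6842, p(32)=8349, p(33)=10143, p(34)=12310, p(35)=14883, p(36)=17977, p(37)=21637, p(38)=26015, p(39)=31185, p(40)=37338, p(41)=44583, p(42)=53174, p(43)=63261, p(44)=75175, p(45)=89134, p(46)=105558, p(47)=124754, p(48)=147273, p(49)=173525, p(50)=204226, p(51)=239943, p(52)=281589, p(53)=329931, p(54)=386155, p(55)=451276, p(56)=526823, p(57)=614154, p(58)=715220, p(59)=831820, p(60)=966467, p(61)=1121505, p(62)=1300156, p(63)=1505499, p(64)=1741630, p(65)=2012558, p(66)=2323520, p(67)=2679689, p(68)=3087735, p(69)=3554345, p(70)=4087968, p(71)=4697205, p(72)=5392783, p(73)=6185689, p(74)=7089500, p(75)=8118264, p(76)=9289091, p(77)=10619863, p(78)=12132164, p(79)=13848650, p(80)=15796476, p(81)=18004327, p(82)=20506255, p(83)=23338469, p(84)=26543660, p(85)=30167357, p(86)=34262962, p(87)=38887673, p(88)=44108109, p(89)=49995925, p(90)=56634173, p(91)=64112359, p(92)=72533807, p(93)=82010177, p(94)=92669720, p(95)=104651419, p(96)=118114304, p(97)=133230930, p(98)=150198136, p(99)=169229875, p(100)=190569292, p(101)=214481126, p(102)=241265379, p(103)=271248950, p(104)=304801365, p(105)=342325709, p(106)=384276336, p(107)=431149389, p(108)=483502844, p(109)=541946240, p(110)=607163746, p(111)=679903203, p(112)=761002156, p(113)=851376628, p(114)=952050665, p(115)=1064144451, p(116)=1188908248, p(117)=1327710076, p(118)=1482074143, p(119)=1653668665, p(120)=1844349560, p(121)=2056148051, p(122)=2291320912, p(123)=2552338241, p(124)=2841940500, p(125)=3163127352, p(126)=3519222692, p(127)=3913864295, p(128)=4351078600, p(129)=4835271870, p(130)=5371315400, p(131)=5964539504, p(132)=6620830889, p(133)=7346629512, p(134)=8149040695, p(135)=9035836076, p(136)=10015581680, p(137)=11097645016, p(138)=12292341831, p(139)=13610949895, p(140)=15065878135, p(141)=16670689208, p(142)=18440293320, p(143)=20390982757, p(144)=22540654445, p(145)=24908858009, p(146)=27517052599, p(147)=30388671978, p(148)=33549419497, p(149)=37027355200, p(150)=40853235313, p(151)=45060624582, p(152)=49686288421, p(153)=54770336324, p(154)=60356673280, p(155)=66493182097, p(156)=73232243759, p(157)=80630964769, p(158)=88751778802, p(159)=97662728555, p(160)=107438159466, p(161)=118159068427, p(162)=129913904637, p(163)=142798995930, p(164)=156919475295, p(165)=172389800255, p(166)=189334822579, p(167)=207890420102, p(168)=228204732751, p(169)=250438925115, p(170)=274768617130, p(171)=301384802048, p(172)=330495499613, p(173)=362326859895, p(174)=397125074750, p(175)=435157697830, p(176)=476715857290, p(177)=522115831195, p(178)=571701605655, p(179)=625846753120, p(180)=684957390936.
Final step: p(181) = p(180) + p(179) - p(176) - p(174) + p(169) + p(166) - p(159) - p(155) + p(146) + p(141) - p(130) - p(124) + p(111) + p(104) - p(89) - p(81) + p(64) + p(55) - p(36) - p(26) + p(5)
= 684957390936 + 625846753120 - 476715857290 - 397125074750 + 250438925115 + 189334822579 - 97662728555 - 66493182097 + 27517052599 + 16670689208 - 5371315400 - 2841940500 + 679903203 + 304801365 - 49995925 - 18004327 + 1741630 + 451276 - 17977 - 2436 + 7
= 749474411781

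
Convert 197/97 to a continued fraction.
[2; 32, 3]

Euclidean algorithm steps:
197 = 2 × 97 + 3
97 = 32 × 3 + 1
3 = 3 × 1 + 0
Continued fraction: [2; 32, 3]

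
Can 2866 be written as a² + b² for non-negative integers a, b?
29² + 45² (a=29, b=45)

Factorization: 2866 = 2 × 1433
By Fermat: n is sum of two squares iff every prime p ≡ 3 (mod 4) appears to even power.
All primes ≡ 3 (mod 4) appear to even power.
Search a = 0, 1, 2, … for 2866 - a² a perfect square: first hit at a = 29: 2866 - 841 = 2025 = 45².
2866 = 29² + 45² = 841 + 2025 ✓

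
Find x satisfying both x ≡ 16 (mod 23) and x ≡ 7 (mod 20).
407

Using Chinese Remainder Theorem:
M = 23 × 20 = 460
M1 = 20, M2 = 23
y1 = 20^(-1) mod 23 = 15
y2 = 23^(-1) mod 20 = 7
x = (16×20×15 + 7×23×7) mod 460 = 407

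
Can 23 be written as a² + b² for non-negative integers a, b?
Not possible

Factorization: 23 = 23
By Fermat: n is sum of two squares iff every prime p ≡ 3 (mod 4) appears to even power.
Prime(s) ≡ 3 (mod 4) with odd exponent: [(23, 1)]
Therefore 23 cannot be expressed as a² + b².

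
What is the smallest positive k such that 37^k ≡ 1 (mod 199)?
18

199 is prime, so ord(37) divides φ(199) = 198.
Divisors of 198: 1, 2, 3, 6, 9, 11, 18, 22, 33, 66, 99, 198.
Repeated squaring: 37^1 ≡ 37, 37^2 ≡ 175, 37^4 ≡ 178, 37^8 ≡ 43, 37^16 ≡ 58, 37^32 ≡ 180, 37^64 ≡ 162, 37^128 ≡ 175 (mod 199).
Test 37^d mod 199 for each divisor d in increasing order:
37^1 ≡ 37
37^2 ≡ 175
37^3 = 37^2·37^1 ≡ 107
37^6 = 37^4·37^2 ≡ 106
37^9 = 37^8·37^1 ≡ 198
37^11 = 37^8·37^2·37^1 ≡ 24
37^18 = 37^16·37^2 ≡ 1  ← first divisor giving 1
The order is 18.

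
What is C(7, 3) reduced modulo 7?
0

Using Lucas' theorem:
Write n=7 and k=3 in base 7:
n in base 7: [1, 0]
k in base 7: [0, 3]
C(7,3) mod 7 = ∏ C(n_i, k_i) mod 7
Digit binomials (mod 7): C(1,0) = 1; C(0,3) = 0 (k_i > n_i)
Product: 1 × 0 = 0 ≡ 0 (mod 7)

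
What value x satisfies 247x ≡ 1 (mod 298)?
111

gcd(247, 298) = 1, so the inverse exists.
Extended Euclidean algorithm on (298, 247):
298 = 1 × 247 + 51  ⟹  51 = (1)·298 + (-1)·247
247 = 4 × 51 + 43  ⟹  43 = (-4)·298 + (5)·247
51 = 1 × 43 + 8  ⟹  8 = (5)·298 + (-6)·247
43 = 5 × 8 + 3  ⟹  3 = (-29)·298 + (35)·247
8 = 2 × 3 + 2  ⟹  2 = (63)·298 + (-76)·247
3 = 1 × 2 + 1  ⟹  1 = (-92)·298 + (111)·247
So (111)·247 ≡ 1 (mod 298), i.e. 247^(-1) ≡ 111 (mod 298).
Check: 247 × 111 = 27417 ≡ 1 (mod 298)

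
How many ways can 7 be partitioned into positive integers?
15

p(n) counts ways to write n as a sum of positive integers (order ignored).
Examples: 7; 6 + 1; 5 + 2; 5 + 1 + 1; 4 + 3; ... (15 total)
p(7) = 15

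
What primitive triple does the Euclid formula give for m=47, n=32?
(1185, 3008, 3233)

Euclid's formula: a = m² - n², b = 2mn, c = m² + n²
m = 47, n = 32
a = 47² - 32² = 2209 - 1024 = 1185
b = 2 × 47 × 32 = 3008
c = 47² + 32² = 2209 + 1024 = 3233
Verification: 1185² + 3008² = 1404225 + 9048064 = 10452289 = 3233² ✓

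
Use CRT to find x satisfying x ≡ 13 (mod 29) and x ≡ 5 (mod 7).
187

Using Chinese Remainder Theorem:
M = 29 × 7 = 203
M1 = 7, M2 = 29
y1 = 7^(-1) mod 29 = 25
y2 = 29^(-1) mod 7 = 1
x = (13×7×25 + 5×29×1) mod 203 = 187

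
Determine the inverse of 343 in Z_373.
87

gcd(343, 373) = 1, so the inverse exists.
Extended Euclidean algorithm on (373, 343):
373 = 1 × 343 + 30  ⟹  30 = (1)·373 + (-1)·343
343 = 11 × 30 + 13  ⟹  13 = (-11)·373 + (12)·343
30 = 2 × 13 + 4  ⟹  4 = (23)·373 + (-25)·343
13 = 3 × 4 + 1  ⟹  1 = (-80)·373 + (87)·343
So (87)·343 ≡ 1 (mod 373), i.e. 343^(-1) ≡ 87 (mod 373).
Check: 343 × 87 = 29841 ≡ 1 (mod 373)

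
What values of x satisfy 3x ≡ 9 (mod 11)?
x ≡ 3 (mod 11)

gcd(3, 11) = 1, which divides 9, so solutions exist.
Find 3^(-1) mod 11 by the extended Euclidean algorithm:
11 = 3 × 3 + 2  ⟹  2 = (1)·11 + (-3)·3
3 = 1 × 2 + 1  ⟹  1 = (-1)·11 + (4)·3
So (4)·3 ≡ 1 (mod 11), i.e. 3^(-1) ≡ 4 (mod 11).
x ≡ 4 × 9 = 36 ≡ 3 (mod 11).
Check: 3 × 3 = 9 ≡ 9 (mod 11).
Unique solution: x ≡ 3 (mod 11)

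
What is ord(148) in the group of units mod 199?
198

199 is prime, so ord(148) divides φ(199) = 198.
Divisors of 198: 1, 2, 3, 6, 9, 11, 18, 22, 33, 66, 99, 198.
Repeated squaring: 148^1 ≡ 148, 148^2 ≡ 14, 148^4 ≡ 196, 148^8 ≡ 9, 148^16 ≡ 81, 148^32 ≡ 193, 148^64 ≡ 36, 148^128 ≡ 102 (mod 199).
Test 148^d mod 199 for each divisor d in increasing order:
148^1 ≡ 148
148^2 ≡ 14
148^3 = 148^2·148^1 ≡ 82
148^6 = 148^4·148^2 ≡ 157
148^9 = 148^8·148^1 ≡ 138
148^11 = 148^8·148^2·148^1 ≡ 141
148^18 = 148^16·148^2 ≡ 139
148^22 = 148^16·148^4·148^2 ≡ 180
148^33 = 148^32·148^1 ≡ 107
148^66 = 148^64·148^2 ≡ 106
148^99 = 148^64·148^32·148^2·148^1 ≡ 198
148^198 = 148^128·148^64·148^4·148^2 ≡ 1  ← first divisor giving 1
The order is 198.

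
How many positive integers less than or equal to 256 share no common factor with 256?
128

256 = 2^8
φ(n) = n × ∏(1 - 1/p) for each prime p dividing n
φ(256) = 256 × (1 - 1/2) = 128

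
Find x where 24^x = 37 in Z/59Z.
47

Baby-step giant-step with step n = ⌈√59⌉ = 8.
Baby steps 24^j mod 59 (j:value) for j=0..7: 0:1, 1:24, 2:45, 3:18, 4:19, 5:43, 6:29, 7:47.
Giant-step multiplier: 24^(-8) ≡ 24^(58-8) = 24^50 ≡ 17 (mod 59).
Giant steps γ_i = 37·17^i mod 59: γ_0=37, γ_1=39, γ_2=14, γ_3=2, γ_4=34, γ_5=47 (in table at j=7).
x = i·n + j = 5·8 + 7 = 47.
Check: 24^47 ≡ 37 (mod 59).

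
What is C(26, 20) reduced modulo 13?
0

Using Lucas' theorem:
Write n=26 and k=20 in base 13:
n in base 13: [2, 0]
k in base 13: [1, 7]
C(26,20) mod 13 = ∏ C(n_i, k_i) mod 13
Digit binomials (mod 13): C(2,1) = 2; C(0,7) = 0 (k_i > n_i)
Product: 2 × 0 = 0 ≡ 0 (mod 13)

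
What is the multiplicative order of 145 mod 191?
190

191 is prime, so ord(145) divides φ(191) = 190.
Divisors of 190: 1, 2, 5, 10, 19, 38, 95, 190.
Repeated squaring: 145^1 ≡ 145, 145^2 ≡ 15, 145^4 ≡ 34, 145^8 ≡ 10, 145^16 ≡ 100, 145^32 ≡ 68, 145^64 ≡ 40, 145^128 ≡ 72 (mod 191).
Test 145^d mod 191 for each divisor d in increasing order:
145^1 ≡ 145
145^2 ≡ 15
145^5 = 145^4·145^1 ≡ 155
145^10 = 145^8·145^2 ≡ 150
145^19 = 145^16·145^2·145^1 ≡ 142
145^38 = 145^32·145^4·145^2 ≡ 109
145^95 = 145^64·145^16·145^8·145^4·145^2·145^1 ≡ 190
145^190 = 145^128·145^32·145^16·145^8·145^4·145^2 ≡ 1  ← first divisor giving 1
The order is 190.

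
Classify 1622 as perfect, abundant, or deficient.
deficient

Proper divisors of 1622: sum = 1 + 2 + 811 = 814
Since 814 < 1622, 1622 is deficient.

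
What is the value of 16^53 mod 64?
0

Repeated squaring. Binary of 53 = 110101.
16^1 ≡ 16 (mod 64); 16^2 ≡ 0 (mod 64); 16^4 ≡ 0 (mod 64); 16^8 ≡ 0 (mod 64); 16^16 ≡ 0 (mod 64); 16^32 ≡ 0 (mod 64)
16^53 = 16^1 × 16^4 × 16^16 × 16^32 ≡ 0 (mod 64)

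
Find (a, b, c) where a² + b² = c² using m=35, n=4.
(1209, 280, 1241)

Euclid's formula: a = m² - n², b = 2mn, c = m² + n²
m = 35, n = 4
a = 35² - 4² = 1225 - 16 = 1209
b = 2 × 35 × 4 = 280
c = 35² + 4² = 1225 + 16 = 1241
Verification: 1209² + 280² = 1461681 + 78400 = 1540081 = 1241² ✓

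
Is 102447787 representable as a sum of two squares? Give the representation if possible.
Not possible

Factorization: 102447787 = 13 × 199^3
By Fermat: n is sum of two squares iff every prime p ≡ 3 (mod 4) appears to even power.
Prime(s) ≡ 3 (mod 4) with odd exponent: [(199, 3)]
Therefore 102447787 cannot be expressed as a² + b².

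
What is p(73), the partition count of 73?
6185689

p(n) counts ways to write n as a sum of positive integers (order ignored).
Euler's pentagonal recurrence: p(k) = p(k-1) + p(k-2) - p(k-5) - p(k-7) + p(k-12) + p(k-15) - ... (offsets j(3j∓1)/2, signs ++--, p(0)=1, p(<0)=0).
DP table for k = 0..72: p(0)=1, p(1)=1, p(2)=2, p(3)=3, p(4)=5, p(5)=7, p(6)=11, p(7)=15, p(8)=22, p(9)=30, p(10)=42, p(11)=56, p(12)=77, p(13)=101, p(14)=135, p(15)=176, p(16)=231, p(17)=297, p(18)=385, p(19)=490, p(20)=627, p(21)=792, p(22)=1002, p(23)=1255, p(24)=1575, p(25)=1958, p(26)=2436, p(27)=3010, p(28)=3718, p(29)=4565, p(30)=5604, p(31)=6842, p(32)=8349, p(33)=10143, p(34)=12310, p(35)=14883, p(36)=17977, p(37)=21637, p(38)=26015, p(39)=31185, p(40)=37338, p(41)=44583, p(42)=53174, p(43)=63261, p(44)=75175, p(45)=89134, p(46)=105558, p(47)=124754, p(48)=147273, p(49)=173525, p(50)=204226, p(51)=239943, p(52)=281589, p(53)=329931, p(54)=386155, p(55)=451276, p(56)=526823, p(57)=614154, p(58)=715220, p(59)=831820, p(60)=966467, p(61)=1121505, p(62)=1300156, p(63)=1505499, p(64)=1741630, p(65)=2012558, p(66)=2323520, p(67)=2679689, p(68)=3087735, p(69)=3554345, p(70)=4087968, p(71)=4697205, p(72)=5392783.
Final step: p(73) = p(72) + p(71) - p(68) - p(66) + p(61) + p(58) - p(51) - p(47) + p(38) + p(33) - p(22) - p(16) + p(3)
= 5392783 + 4697205 - 3087735 - 2323520 + 1121505 + 715220 - 239943 - 124754 + 26015 + 10143 - 1002 - 231 + 3
= 6185689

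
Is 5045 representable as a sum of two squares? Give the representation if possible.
2² + 71² (a=2, b=71)

Factorization: 5045 = 5 × 1009
By Fermat: n is sum of two squares iff every prime p ≡ 3 (mod 4) appears to even power.
All primes ≡ 3 (mod 4) appear to even power.
Search a = 0, 1, 2, … for 5045 - a² a perfect square: first hit at a = 2: 5045 - 4 = 5041 = 71².
5045 = 2² + 71² = 4 + 5041 ✓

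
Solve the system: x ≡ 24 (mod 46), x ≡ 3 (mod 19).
668

Using Chinese Remainder Theorem:
M = 46 × 19 = 874
M1 = 19, M2 = 46
y1 = 19^(-1) mod 46 = 17
y2 = 46^(-1) mod 19 = 12
x = (24×19×17 + 3×46×12) mod 874 = 668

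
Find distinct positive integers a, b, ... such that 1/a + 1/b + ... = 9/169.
1/19 + 1/1606 + 1/5156866

Greedy algorithm:
9/169: ceiling(169/9) = 19, use 1/19
2/3211: ceiling(3211/2) = 1606, use 1/1606
1/5156866: ceiling(5156866/1) = 5156866, use 1/5156866
Result: 9/169 = 1/19 + 1/1606 + 1/5156866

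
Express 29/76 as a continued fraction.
[0; 2, 1, 1, 1, 1, 1, 3]

Euclidean algorithm steps:
29 = 0 × 76 + 29
76 = 2 × 29 + 18
29 = 1 × 18 + 11
18 = 1 × 11 + 7
11 = 1 × 7 + 4
7 = 1 × 4 + 3
4 = 1 × 3 + 1
3 = 3 × 1 + 0
Continued fraction: [0; 2, 1, 1, 1, 1, 1, 3]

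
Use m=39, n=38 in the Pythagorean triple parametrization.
(77, 2964, 2965)

Euclid's formula: a = m² - n², b = 2mn, c = m² + n²
m = 39, n = 38
a = 39² - 38² = 1521 - 1444 = 77
b = 2 × 39 × 38 = 2964
c = 39² + 38² = 1521 + 1444 = 2965
Verification: 77² + 2964² = 5929 + 8785296 = 8791225 = 2965² ✓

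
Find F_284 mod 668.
253

Matrix identity: Q^n = [[F_(n+1), F_n], [F_n, F_(n-1)]] with Q = [[1,1],[1,0]].
n = 284 = 100011100₂. Square-and-multiply, entries mod 668:
Q^1 = [[1,1],[1,0]]
Q^2 = (Q^1)² = [[2,1],[1,1]]
Q^4 = (Q^2)² = [[5,3],[3,2]]
Q^8 = (Q^4)² = [[34,21],[21,13]]
Q^17 = (Q^8)²·Q = [[580,261],[261,319]]
Q^35 = (Q^17)²·Q = [[552,381],[381,171]]
Q^71 = (Q^35)²·Q = [[548,301],[301,247]]
Q^142 = (Q^71)² = [[125,151],[151,642]]
Q^284 = (Q^142)² = [[350,253],[253,97]]
F_284 mod 668 = Q^284[0][1] = 253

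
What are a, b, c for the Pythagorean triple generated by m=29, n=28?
(57, 1624, 1625)

Euclid's formula: a = m² - n², b = 2mn, c = m² + n²
m = 29, n = 28
a = 29² - 28² = 841 - 784 = 57
b = 2 × 29 × 28 = 1624
c = 29² + 28² = 841 + 784 = 1625
Verification: 57² + 1624² = 3249 + 2637376 = 2640625 = 1625² ✓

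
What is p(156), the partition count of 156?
73232243759

p(n) counts ways to write n as a sum of positive integers (order ignored).
Euler's pentagonal recurrence: p(k) = p(k-1) + p(k-2) - p(k-5) - p(k-7) + p(k-12) + p(k-15) - ... (offsets j(3j∓1)/2, signs ++--, p(0)=1, p(<0)=0).
DP table for k = 0..155: p(0)=1, p(1)=1, p(2)=2, p(3)=3, p(4)=5, p(5)=7, p(6)=11, p(7)=15, p(8)=22, p(9)=30, p(10)=42, p(11)=56, p(12)=77, p(13)=101, p(14)=135, p(15)=176, p(16)=231, p(17)=297, p(18)=385, p(19)=490, p(20)=627, p(21)=792, p(22)=1002, p(23)=1255, p(24)=1575, p(25)=1958, p(26)=2436, p(27)=3010, p(28)=3718, p(29)=4565, p(30)=5604, p(31)=6842, p(32)=8349, p(33)=10143, p(34)=12310, p(35)=14883, p(36)=17977, p(37)=21637, p(38)=26015, p(39)=31185, p(40)=37338, p(41)=44583, p(42)=53174, p(43)=63261, p(44)=75175, p(45)=89134, p(46)=105558, p(47)=124754, p(48)=147273, p(49)=173525, p(50)=204226, p(51)=239943, p(52)=281589, p(53)=329931, p(54)=386155, p(55)=451276, p(56)=526823, p(57)=614154, p(58)=715220, p(59)=831820, p(60)=966467, p(61)=1121505, p(62)=1300156, p(63)=1505499, p(64)=1741630, p(65)=2012558, p(66)=2323520, p(67)=2679689, p(68)=3087735, p(69)=3554345, p(70)=4087968, p(71)=4697205, p(72)=5392783, p(73)=6185689, p(74)=7089500, p(75)=8118264, p(76)=9289091, p(77)=10619863, p(78)=12132164, p(79)=13848650, p(80)=15796476, p(81)=18004327, p(82)=20506255, p(83)=23338469, p(84)=26543660, p(85)=30167357, p(86)=34262962, p(87)=38887673, p(88)=44108109, p(89)=49995925, p(90)=56634173, p(91)=64112359, p(92)=72533807, p(93)=82010177, p(94)=92669720, p(95)=104651419, p(96)=118114304, p(97)=133230930, p(98)=150198136, p(99)=169229875, p(100)=190569292, p(101)=214481126, p(102)=241265379, p(103)=271248950, p(104)=304801365, p(105)=342325709, p(106)=384276336, p(107)=431149389, p(108)=483502844, p(109)=541946240, p(110)=607163746, p(111)=679903203, p(112)=761002156, p(113)=851376628, p(114)=952050665, p(115)=1064144451, p(116)=1188908248, p(117)=1327710076, p(118)=1482074143, p(119)=1653668665, p(120)=1844349560, p(121)=2056148051, p(122)=2291320912, p(123)=2552338241, p(124)=2841940500, p(125)=3163127352, p(126)=3519222692, p(127)=3913864295, p(128)=4351078600, p(129)=4835271870, p(130)=5371315400, p(131)=5964539504, p(132)=6620830889, p(133)=7346629512, p(134)=8149040695, p(135)=9035836076, p(136)=10015581680, p(137)=11097645016, p(138)=12292341831, p(139)=13610949895, p(140)=15065878135, p(141)=16670689208, p(142)=18440293320, p(143)=20390982757, p(144)=22540654445, p(145)=24908858009, p(146)=27517052599, p(147)=30388671978, p(148)=33549419497, p(149)=37027355200, p(150)=40853235313, p(151)=45060624582, p(152)=49686288421, p(153)=54770336324, p(154)=60356673280, p(155)=66493182097.
Final step: p(156) = p(155) + p(154) - p(151) - p(149) + p(144) + p(141) - p(134) - p(130) + p(121) + p(116) - p(105) - p(99) + p(86) + p(79) - p(64) - p(56) + p(39) + p(30) - p(11) - p(1)
= 66493182097 + 60356673280 - 45060624582 - 37027355200 + 22540654445 + 16670689208 - 8149040695 - 5371315400 + 2056148051 + 1188908248 - 342325709 - 169229875 + 34262962 + 13848650 - 1741630 - 526823 + 31185 + 5604 - 56 - 1
= 73232243759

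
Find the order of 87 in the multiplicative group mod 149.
148

149 is prime, so ord(87) divides φ(149) = 148.
Divisors of 148: 1, 2, 4, 37, 74, 148.
Repeated squaring: 87^1 ≡ 87, 87^2 ≡ 119, 87^4 ≡ 6, 87^8 ≡ 36, 87^16 ≡ 104, 87^32 ≡ 88, 87^64 ≡ 145, 87^128 ≡ 16 (mod 149).
Test 87^d mod 149 for each divisor d in increasing order:
87^1 ≡ 87
87^2 ≡ 119
87^4 ≡ 6
87^37 = 87^32·87^4·87^1 ≡ 44
87^74 = 87^64·87^8·87^2 ≡ 148
87^148 = 87^128·87^16·87^4 ≡ 1  ← first divisor giving 1
The order is 148.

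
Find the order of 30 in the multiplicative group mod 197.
196

197 is prime, so ord(30) divides φ(197) = 196.
Divisors of 196: 1, 2, 4, 7, 14, 28, 49, 98, 196.
Repeated squaring: 30^1 ≡ 30, 30^2 ≡ 112, 30^4 ≡ 133, 30^8 ≡ 156, 30^16 ≡ 105, 30^32 ≡ 190, 30^64 ≡ 49, 30^128 ≡ 37 (mod 197).
Test 30^d mod 197 for each divisor d in increasing order:
30^1 ≡ 30
30^2 ≡ 112
30^4 ≡ 133
30^7 = 30^4·30^2·30^1 ≡ 84
30^14 = 30^8·30^4·30^2 ≡ 161
30^28 = 30^16·30^8·30^4 ≡ 114
30^49 = 30^32·30^16·30^1 ≡ 14
30^98 = 30^64·30^32·30^2 ≡ 196
30^196 = 30^128·30^64·30^4 ≡ 1  ← first divisor giving 1
The order is 196.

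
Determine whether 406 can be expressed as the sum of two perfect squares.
Not possible

Factorization: 406 = 2 × 7 × 29
By Fermat: n is sum of two squares iff every prime p ≡ 3 (mod 4) appears to even power.
Prime(s) ≡ 3 (mod 4) with odd exponent: [(7, 1)]
Therefore 406 cannot be expressed as a² + b².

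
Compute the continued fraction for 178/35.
[5; 11, 1, 2]

Euclidean algorithm steps:
178 = 5 × 35 + 3
35 = 11 × 3 + 2
3 = 1 × 2 + 1
2 = 2 × 1 + 0
Continued fraction: [5; 11, 1, 2]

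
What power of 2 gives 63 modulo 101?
47

Baby-step giant-step with step n = ⌈√101⌉ = 11.
Baby steps 2^j mod 101 (j:value) for j=0..10: 0:1, 1:2, 2:4, 3:8, 4:16, 5:32, 6:64, 7:27, 8:54, 9:7, 10:14.
Giant-step multiplier: 2^(-11) ≡ 2^(100-11) = 2^89 ≡ 83 (mod 101).
Giant steps γ_i = 63·83^i mod 101: γ_0=63, γ_1=78, γ_2=10, γ_3=22, γ_4=8 (in table at j=3).
x = i·n + j = 4·11 + 3 = 47.
Check: 2^47 ≡ 63 (mod 101).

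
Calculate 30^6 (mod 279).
63

Repeated squaring. Binary of 6 = 110.
30^1 ≡ 30 (mod 279); 30^2 ≡ 63 (mod 279); 30^4 ≡ 63 (mod 279)
30^6 = 30^2 × 30^4 ≡ 63 (mod 279)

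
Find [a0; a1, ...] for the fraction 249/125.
[1; 1, 124]

Euclidean algorithm steps:
249 = 1 × 125 + 124
125 = 1 × 124 + 1
124 = 124 × 1 + 0
Continued fraction: [1; 1, 124]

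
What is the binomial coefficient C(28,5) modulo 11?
6

Using Lucas' theorem:
Write n=28 and k=5 in base 11:
n in base 11: [2, 6]
k in base 11: [0, 5]
C(28,5) mod 11 = ∏ C(n_i, k_i) mod 11
Digit binomials (mod 11): C(2,0) = 1; C(6,5) = 6
Product: 1 × 6 = 6 ≡ 6 (mod 11)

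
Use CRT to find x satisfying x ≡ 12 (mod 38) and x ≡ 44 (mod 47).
1266

Using Chinese Remainder Theorem:
M = 38 × 47 = 1786
M1 = 47, M2 = 38
y1 = 47^(-1) mod 38 = 17
y2 = 38^(-1) mod 47 = 26
x = (12×47×17 + 44×38×26) mod 1786 = 1266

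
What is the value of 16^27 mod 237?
52

Repeated squaring. Binary of 27 = 11011.
16^1 ≡ 16 (mod 237); 16^2 ≡ 19 (mod 237); 16^4 ≡ 124 (mod 237); 16^8 ≡ 208 (mod 237); 16^16 ≡ 130 (mod 237)
16^27 = 16^1 × 16^2 × 16^8 × 16^16 ≡ 52 (mod 237)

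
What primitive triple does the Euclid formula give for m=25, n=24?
(49, 1200, 1201)

Euclid's formula: a = m² - n², b = 2mn, c = m² + n²
m = 25, n = 24
a = 25² - 24² = 625 - 576 = 49
b = 2 × 25 × 24 = 1200
c = 25² + 24² = 625 + 576 = 1201
Verification: 49² + 1200² = 2401 + 1440000 = 1442401 = 1201² ✓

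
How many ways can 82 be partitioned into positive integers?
20506255

p(n) counts ways to write n as a sum of positive integers (order ignored).
Euler's pentagonal recurrence: p(k) = p(k-1) + p(k-2) - p(k-5) - p(k-7) + p(k-12) + p(k-15) - ... (offsets j(3j∓1)/2, signs ++--, p(0)=1, p(<0)=0).
DP table for k = 0..81: p(0)=1, p(1)=1, p(2)=2, p(3)=3, p(4)=5, p(5)=7, p(6)=11, p(7)=15, p(8)=22, p(9)=30, p(10)=42, p(11)=56, p(12)=77, p(13)=101, p(14)=135, p(15)=176, p(16)=231, p(17)=297, p(18)=385, p(19)=490, p(20)=627, p(21)=792, p(22)=1002, p(23)=1255, p(24)=1575, p(25)=1958, p(26)=2436, p(27)=3010, p(28)=3718, p(29)=4565, p(30)=5604, p(31)=6842, p(32)=8349, p(33)=10143, p(34)=12310, p(35)=14883, p(36)=17977, p(37)=21637, p(38)=26015, p(39)=31185, p(40)=37338, p(41)=44583, p(42)=53174, p(43)=63261, p(44)=75175, p(45)=89134, p(46)=105558, p(47)=124754, p(48)=147273, p(49)=173525, p(50)=204226, p(51)=239943, p(52)=281589, p(53)=329931, p(54)=386155, p(55)=451276, p(56)=526823, p(57)=614154, p(58)=715220, p(59)=831820, p(60)=966467, p(61)=1121505, p(62)=1300156, p(63)=1505499, p(64)=1741630, p(65)=2012558, p(66)=2323520, p(67)=2679689, p(68)=3087735, p(69)=3554345, p(70)=4087968, p(71)=4697205, p(72)=5392783, p(73)=6185689, p(74)=7089500, p(75)=8118264, p(76)=9289091, p(77)=10619863, p(78)=12132164, p(79)=13848650, p(80)=15796476, p(81)=18004327.
Final step: p(82) = p(81) + p(80) - p(77) - p(75) + p(70) + p(67) - p(60) - p(56) + p(47) + p(42) - p(31) - p(25) + p(12) + p(5)
= 18004327 + 15796476 - 10619863 - 8118264 + 4087968 + 2679689 - 966467 - 526823 + 124754 + 53174 - 6842 - 1958 + 77 + 7
= 20506255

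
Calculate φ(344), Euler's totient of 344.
168

344 = 2^3 × 43
φ(n) = n × ∏(1 - 1/p) for each prime p dividing n
φ(344) = 344 × (1 - 1/2) × (1 - 1/43) = 168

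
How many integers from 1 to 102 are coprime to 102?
32

102 = 2 × 3 × 17
φ(n) = n × ∏(1 - 1/p) for each prime p dividing n
φ(102) = 102 × (1 - 1/2) × (1 - 1/3) × (1 - 1/17) = 32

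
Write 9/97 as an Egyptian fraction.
1/11 + 1/534 + 1/569778

Greedy algorithm:
9/97: ceiling(97/9) = 11, use 1/11
2/1067: ceiling(1067/2) = 534, use 1/534
1/569778: ceiling(569778/1) = 569778, use 1/569778
Result: 9/97 = 1/11 + 1/534 + 1/569778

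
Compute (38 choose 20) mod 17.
8

Using Lucas' theorem:
Write n=38 and k=20 in base 17:
n in base 17: [2, 4]
k in base 17: [1, 3]
C(38,20) mod 17 = ∏ C(n_i, k_i) mod 17
Digit binomials (mod 17): C(2,1) = 2; C(4,3) = 4
Product: 2 × 4 = 8 ≡ 8 (mod 17)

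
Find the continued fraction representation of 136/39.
[3; 2, 19]

Euclidean algorithm steps:
136 = 3 × 39 + 19
39 = 2 × 19 + 1
19 = 19 × 1 + 0
Continued fraction: [3; 2, 19]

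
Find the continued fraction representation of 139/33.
[4; 4, 1, 2, 2]

Euclidean algorithm steps:
139 = 4 × 33 + 7
33 = 4 × 7 + 5
7 = 1 × 5 + 2
5 = 2 × 2 + 1
2 = 2 × 1 + 0
Continued fraction: [4; 4, 1, 2, 2]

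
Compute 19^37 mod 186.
7

Repeated squaring. Binary of 37 = 100101.
19^1 ≡ 19 (mod 186); 19^2 ≡ 175 (mod 186); 19^4 ≡ 121 (mod 186); 19^8 ≡ 133 (mod 186); 19^16 ≡ 19 (mod 186); 19^32 ≡ 175 (mod 186)
19^37 = 19^1 × 19^4 × 19^32 ≡ 7 (mod 186)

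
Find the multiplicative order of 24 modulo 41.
40

41 is prime, so ord(24) divides φ(41) = 40.
Divisors of 40: 1, 2, 4, 5, 8, 10, 20, 40.
Repeated squaring: 24^1 ≡ 24, 24^2 ≡ 2, 24^4 ≡ 4, 24^8 ≡ 16, 24^16 ≡ 10, 24^32 ≡ 18 (mod 41).
Test 24^d mod 41 for each divisor d in increasing order:
24^1 ≡ 24
24^2 ≡ 2
24^4 ≡ 4
24^5 = 24^4·24^1 ≡ 14
24^8 ≡ 16
24^10 = 24^8·24^2 ≡ 32
24^20 = 24^16·24^4 ≡ 40
24^40 = 24^32·24^8 ≡ 1  ← first divisor giving 1
The order is 40.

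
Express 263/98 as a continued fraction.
[2; 1, 2, 6, 5]

Euclidean algorithm steps:
263 = 2 × 98 + 67
98 = 1 × 67 + 31
67 = 2 × 31 + 5
31 = 6 × 5 + 1
5 = 5 × 1 + 0
Continued fraction: [2; 1, 2, 6, 5]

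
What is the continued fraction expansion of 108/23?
[4; 1, 2, 3, 2]

Euclidean algorithm steps:
108 = 4 × 23 + 16
23 = 1 × 16 + 7
16 = 2 × 7 + 2
7 = 3 × 2 + 1
2 = 2 × 1 + 0
Continued fraction: [4; 1, 2, 3, 2]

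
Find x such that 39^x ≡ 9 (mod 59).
56

Baby-step giant-step with step n = ⌈√59⌉ = 8.
Baby steps 39^j mod 59 (j:value) for j=0..7: 0:1, 1:39, 2:46, 3:24, 4:51, 5:42, 6:45, 7:44.
Giant-step multiplier: 39^(-8) ≡ 39^(58-8) = 39^50 ≡ 12 (mod 59).
Giant steps γ_i = 9·12^i mod 59: γ_0=9, γ_1=49, γ_2=57, γ_3=35, γ_4=7, γ_5=25, γ_6=5, γ_7=1 (in table at j=0).
x = i·n + j = 7·8 + 0 = 56.
Check: 39^56 ≡ 9 (mod 59).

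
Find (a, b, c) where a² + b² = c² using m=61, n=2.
(3717, 244, 3725)

Euclid's formula: a = m² - n², b = 2mn, c = m² + n²
m = 61, n = 2
a = 61² - 2² = 3721 - 4 = 3717
b = 2 × 61 × 2 = 244
c = 61² + 2² = 3721 + 4 = 3725
Verification: 3717² + 244² = 13816089 + 59536 = 13875625 = 3725² ✓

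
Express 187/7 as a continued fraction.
[26; 1, 2, 2]

Euclidean algorithm steps:
187 = 26 × 7 + 5
7 = 1 × 5 + 2
5 = 2 × 2 + 1
2 = 2 × 1 + 0
Continued fraction: [26; 1, 2, 2]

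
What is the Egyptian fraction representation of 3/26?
1/9 + 1/234

Greedy algorithm:
3/26: ceiling(26/3) = 9, use 1/9
1/234: ceiling(234/1) = 234, use 1/234
Result: 3/26 = 1/9 + 1/234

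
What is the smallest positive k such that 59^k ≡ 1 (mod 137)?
17

137 is prime, so ord(59) divides φ(137) = 136.
Divisors of 136: 1, 2, 4, 8, 17, 34, 68, 136.
Repeated squaring: 59^1 ≡ 59, 59^2 ≡ 56, 59^4 ≡ 122, 59^8 ≡ 88, 59^16 ≡ 72, 59^32 ≡ 115, 59^64 ≡ 73, 59^128 ≡ 123 (mod 137).
Test 59^d mod 137 for each divisor d in increasing order:
59^1 ≡ 59
59^2 ≡ 56
59^4 ≡ 122
59^8 ≡ 88
59^17 = 59^16·59^1 ≡ 1  ← first divisor giving 1
The order is 17.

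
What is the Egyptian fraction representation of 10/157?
1/16 + 1/838 + 1/1052528

Greedy algorithm:
10/157: ceiling(157/10) = 16, use 1/16
3/2512: ceiling(2512/3) = 838, use 1/838
1/1052528: ceiling(1052528/1) = 1052528, use 1/1052528
Result: 10/157 = 1/16 + 1/838 + 1/1052528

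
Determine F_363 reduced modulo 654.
44

Matrix identity: Q^n = [[F_(n+1), F_n], [F_n, F_(n-1)]] with Q = [[1,1],[1,0]].
n = 363 = 101101011₂. Square-and-multiply, entries mod 654:
Q^1 = [[1,1],[1,0]]
Q^2 = (Q^1)² = [[2,1],[1,1]]
Q^5 = (Q^2)²·Q = [[8,5],[5,3]]
Q^11 = (Q^5)²·Q = [[144,89],[89,55]]
Q^22 = (Q^11)² = [[535,53],[53,482]]
Q^45 = (Q^22)²·Q = [[239,620],[620,273]]
Q^90 = (Q^45)² = [[71,250],[250,475]]
Q^181 = (Q^90)²·Q = [[647,179],[179,468]]
Q^363 = (Q^181)²·Q = [[159,44],[44,115]]
F_363 mod 654 = Q^363[0][1] = 44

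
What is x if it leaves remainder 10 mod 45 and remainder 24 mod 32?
280

Using Chinese Remainder Theorem:
M = 45 × 32 = 1440
M1 = 32, M2 = 45
y1 = 32^(-1) mod 45 = 38
y2 = 45^(-1) mod 32 = 5
x = (10×32×38 + 24×45×5) mod 1440 = 280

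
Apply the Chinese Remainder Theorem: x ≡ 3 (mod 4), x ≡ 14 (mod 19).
71

Using Chinese Remainder Theorem:
M = 4 × 19 = 76
M1 = 19, M2 = 4
y1 = 19^(-1) mod 4 = 3
y2 = 4^(-1) mod 19 = 5
x = (3×19×3 + 14×4×5) mod 76 = 71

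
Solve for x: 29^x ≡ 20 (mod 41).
22

Baby-step giant-step with step n = ⌈√41⌉ = 7.
Baby steps 29^j mod 41 (j:value) for j=0..6: 0:1, 1:29, 2:21, 3:35, 4:31, 5:38, 6:36.
Giant-step multiplier: 29^(-7) ≡ 29^(40-7) = 29^33 ≡ 13 (mod 41).
Giant steps γ_i = 20·13^i mod 41: γ_0=20, γ_1=14, γ_2=18, γ_3=29 (in table at j=1).
x = i·n + j = 3·7 + 1 = 22.
Check: 29^22 ≡ 20 (mod 41).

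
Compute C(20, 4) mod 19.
0

Using Lucas' theorem:
Write n=20 and k=4 in base 19:
n in base 19: [1, 1]
k in base 19: [0, 4]
C(20,4) mod 19 = ∏ C(n_i, k_i) mod 19
Digit binomials (mod 19): C(1,0) = 1; C(1,4) = 0 (k_i > n_i)
Product: 1 × 0 = 0 ≡ 0 (mod 19)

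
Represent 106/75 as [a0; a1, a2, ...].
[1; 2, 2, 2, 1, 1, 2]

Euclidean algorithm steps:
106 = 1 × 75 + 31
75 = 2 × 31 + 13
31 = 2 × 13 + 5
13 = 2 × 5 + 3
5 = 1 × 3 + 2
3 = 1 × 2 + 1
2 = 2 × 1 + 0
Continued fraction: [1; 2, 2, 2, 1, 1, 2]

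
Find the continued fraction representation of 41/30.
[1; 2, 1, 2, 1, 2]

Euclidean algorithm steps:
41 = 1 × 30 + 11
30 = 2 × 11 + 8
11 = 1 × 8 + 3
8 = 2 × 3 + 2
3 = 1 × 2 + 1
2 = 2 × 1 + 0
Continued fraction: [1; 2, 1, 2, 1, 2]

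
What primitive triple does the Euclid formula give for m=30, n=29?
(59, 1740, 1741)

Euclid's formula: a = m² - n², b = 2mn, c = m² + n²
m = 30, n = 29
a = 30² - 29² = 900 - 841 = 59
b = 2 × 30 × 29 = 1740
c = 30² + 29² = 900 + 841 = 1741
Verification: 59² + 1740² = 3481 + 3027600 = 3031081 = 1741² ✓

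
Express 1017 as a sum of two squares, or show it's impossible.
21² + 24² (a=21, b=24)

Factorization: 1017 = 3^2 × 113
By Fermat: n is sum of two squares iff every prime p ≡ 3 (mod 4) appears to even power.
All primes ≡ 3 (mod 4) appear to even power.
Search a = 0, 1, 2, … for 1017 - a² a perfect square: first hit at a = 21: 1017 - 441 = 576 = 24².
1017 = 21² + 24² = 441 + 576 ✓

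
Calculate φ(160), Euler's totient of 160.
64

160 = 2^5 × 5
φ(n) = n × ∏(1 - 1/p) for each prime p dividing n
φ(160) = 160 × (1 - 1/2) × (1 - 1/5) = 64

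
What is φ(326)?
162

326 = 2 × 163
φ(n) = n × ∏(1 - 1/p) for each prime p dividing n
φ(326) = 326 × (1 - 1/2) × (1 - 1/163) = 162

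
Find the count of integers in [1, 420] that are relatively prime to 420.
96

420 = 2^2 × 3 × 5 × 7
φ(n) = n × ∏(1 - 1/p) for each prime p dividing n
φ(420) = 420 × (1 - 1/2) × (1 - 1/3) × (1 - 1/5) × (1 - 1/7) = 96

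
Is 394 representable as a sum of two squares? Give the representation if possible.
13² + 15² (a=13, b=15)

Factorization: 394 = 2 × 197
By Fermat: n is sum of two squares iff every prime p ≡ 3 (mod 4) appears to even power.
All primes ≡ 3 (mod 4) appear to even power.
Search a = 0, 1, 2, … for 394 - a² a perfect square: first hit at a = 13: 394 - 169 = 225 = 15².
394 = 13² + 15² = 169 + 225 ✓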